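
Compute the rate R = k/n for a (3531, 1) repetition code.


Rate = k/n = 1/3531

1/3531


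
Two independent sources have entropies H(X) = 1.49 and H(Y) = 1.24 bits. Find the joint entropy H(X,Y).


For independent variables, H(X,Y) = H(X) + H(Y) = 1.49 + 1.24 = 2.73

2.73 bits


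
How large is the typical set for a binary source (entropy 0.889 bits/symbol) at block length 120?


log2|A_typical| = nH = 120 * 0.889 = 106.68, so |A_typical| ~ 2^106.68 = 1.300e+32

1.300e+32


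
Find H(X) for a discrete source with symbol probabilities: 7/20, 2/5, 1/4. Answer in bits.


H = -sum(p_i * log2(p_i)). Terms: -(7/20)*log2(7/20) = 0.530101; -(2/5)*log2(2/5) = 0.528771; -(1/4)*log2(1/4) = 0.500000. H = 0.530101 + 0.528771 + 0.500000 = 1.5589

1.5589 bits


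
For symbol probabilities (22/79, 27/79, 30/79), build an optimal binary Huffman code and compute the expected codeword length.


Huffman construction (repeatedly merge the two least-probable nodes; each merge adds 1 bit to every symbol beneath it): 22/79 + 27/79 = 49/79; 30/79 + 49/79 = 1. Resulting codeword lengths (in the order the probabilities were given): (2, 2, 1). L_avg = sum(p_i * l_i) = 22/79*2 + 27/79*2 + 30/79*1 = 128/79 = 1.6203

1.6203 bits


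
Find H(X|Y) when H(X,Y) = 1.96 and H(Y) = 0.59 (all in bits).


H(X|Y) = H(X,Y) - H(Y) = 1.96 - 0.59 = 1.37

1.37 bits


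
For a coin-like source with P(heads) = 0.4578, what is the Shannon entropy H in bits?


H = -p*log2(p) - (1-p)*log2(1-p). -0.4578*log2(0.4578) = 0.516037; -0.5422*log2(0.5422) = 0.478818. H = 0.516037 + 0.478818 = 0.9949

0.9949 bits


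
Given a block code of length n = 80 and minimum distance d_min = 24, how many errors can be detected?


Detection capability = d_min - 1 = 24 - 1 = 23

23 errors


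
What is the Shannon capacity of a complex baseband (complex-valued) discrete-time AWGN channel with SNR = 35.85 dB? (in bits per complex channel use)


SNR_linear = 10^(35.85/10) = 3845.9178; C = log2(1 + SNR_linear) = log2(1 + 3845.9178) = 11.9095

11.9095 bits/channel use


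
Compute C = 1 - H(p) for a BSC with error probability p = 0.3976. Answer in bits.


H(p) = -p*log2(p) - (1-p)*log2(1-p) = -0.3976*log2(0.3976) - 0.6024*log2(0.6024) = 0.529051 + 0.440479 = 0.9695. C = 1 - H(p) = 1 - 0.9695 = 0.0305

0.0305 bits


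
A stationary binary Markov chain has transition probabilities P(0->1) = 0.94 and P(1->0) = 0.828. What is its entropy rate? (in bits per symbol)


Stationary distribution: pi_0 = p10/(p01+p10) = 0.4683, pi_1 = 0.5317. Entropy rate H' = pi_0*H(p01) + pi_1*H(p10) = 0.4683*0.3274 + 0.5317*0.6623 = 0.5055

0.5055 bits/symbol


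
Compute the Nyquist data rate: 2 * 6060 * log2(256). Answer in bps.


Rate = 2 * B * log2(M) = 2 * 6060 * 8.0 = 96960.0

96960.0 bps


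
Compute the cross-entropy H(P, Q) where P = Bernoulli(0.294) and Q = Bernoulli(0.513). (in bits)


H(P,Q) = -p*log2(q) - (1-p)*log2(1-q). -0.294*log2(0.513) = 0.283113; -0.706*log2(0.487) = 0.732832. H(P,Q) = 0.283113 + 0.732832 = 1.0159

1.0159 bits


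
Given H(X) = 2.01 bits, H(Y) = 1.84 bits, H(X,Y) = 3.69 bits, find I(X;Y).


I(X;Y) = H(X) + H(Y) - H(X,Y) = 2.01 + 1.84 - 3.69 = 0.16

0.16 bits


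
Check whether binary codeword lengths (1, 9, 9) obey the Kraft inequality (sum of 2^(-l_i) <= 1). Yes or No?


Kraft sum = sum(2^(-l_i)) = 0.5039, need <= 1. Result: satisfied (a binary prefix-free code with these lengths exists)

Yes


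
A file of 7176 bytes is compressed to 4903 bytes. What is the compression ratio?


Ratio = original / compressed = 7176 / 4903 = 1.4636

1.4636


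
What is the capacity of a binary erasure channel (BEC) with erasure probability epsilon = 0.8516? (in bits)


C = 1 - epsilon = 1 - 0.8516 = 0.1484

0.1484 bits


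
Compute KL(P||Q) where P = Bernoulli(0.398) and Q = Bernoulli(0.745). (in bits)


KL = p*log2(p/q) + (1-p)*log2((1-p)/(1-q)) = 0.398*log2(0.398/0.745) + 0.602*log2(0.602/0.255) = 0.3861

0.3861 bits


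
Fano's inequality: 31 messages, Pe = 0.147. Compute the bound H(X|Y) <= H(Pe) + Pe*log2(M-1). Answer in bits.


H(Pe) = -Pe*log2(Pe) - (1-Pe)*log2(1-Pe) = -0.147*log2(0.147) - 0.853*log2(0.853) = 0.406618 + 0.195663 = 0.6023. Pe*log2(M-1) = 0.147*log2(30) = 0.721313. Bound = H(Pe) + Pe*log2(M-1) = 0.406618 + 0.195663 + 0.721313 = 1.3236

1.3236 bits


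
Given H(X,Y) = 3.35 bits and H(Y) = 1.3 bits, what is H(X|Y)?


H(X|Y) = H(X,Y) - H(Y) = 3.35 - 1.3 = 2.05

2.05 bits


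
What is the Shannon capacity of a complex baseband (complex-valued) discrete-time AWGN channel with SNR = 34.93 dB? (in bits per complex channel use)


SNR_linear = 10^(34.93/10) = 3111.7163; C = log2(1 + SNR_linear) = log2(1 + 3111.7163) = 11.604

11.604 bits/channel use


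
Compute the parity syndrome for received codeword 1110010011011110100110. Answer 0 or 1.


Syndrome = XOR of all bits = 1 XOR 1 XOR 1 XOR 0 XOR 0 XOR 1 XOR 0 XOR 0 XOR 1 XOR 1 XOR 0 XOR 1 XOR 1 XOR 1 XOR 1 XOR 0 XOR 1 XOR 0 XOR 0 XOR 1 XOR 1 XOR 0 = 1

1


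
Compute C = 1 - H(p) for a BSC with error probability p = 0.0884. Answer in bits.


H(p) = -p*log2(p) - (1-p)*log2(1-p) = -0.0884*log2(0.0884) - 0.9116*log2(0.9116) = 0.309383 + 0.121723 = 0.4311. C = 1 - H(p) = 1 - 0.4311 = 0.5689

0.5689 bits


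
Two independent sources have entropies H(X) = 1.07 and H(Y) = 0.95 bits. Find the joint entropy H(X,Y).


For independent variables, H(X,Y) = H(X) + H(Y) = 1.07 + 0.95 = 2.02

2.02 bits


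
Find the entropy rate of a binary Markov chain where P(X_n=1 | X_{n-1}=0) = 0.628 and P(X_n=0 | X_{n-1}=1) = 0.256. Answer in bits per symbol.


Stationary distribution: pi_0 = p10/(p01+p10) = 0.2896, pi_1 = 0.7104. Entropy rate H' = pi_0*H(p01) + pi_1*H(p10) = 0.2896*0.9522 + 0.7104*0.8207 = 0.8587

0.8587 bits/symbol


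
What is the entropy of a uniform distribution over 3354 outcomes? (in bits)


H = log2(n) = log2(3354) = 11.7117

11.7117 bits


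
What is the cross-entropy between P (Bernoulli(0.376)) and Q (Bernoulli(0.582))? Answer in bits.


H(P,Q) = -p*log2(q) - (1-p)*log2(1-q). -0.376*log2(0.582) = 0.293622; -0.624*log2(0.418) = 0.785257. H(P,Q) = 0.293622 + 0.785257 = 1.0789

1.0789 bits


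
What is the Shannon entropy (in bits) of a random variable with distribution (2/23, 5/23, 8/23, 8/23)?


H = -sum(p_i * log2(p_i)). Terms: -(2/23)*log2(2/23) = 0.306397; -(5/23)*log2(5/23) = 0.478616; -(8/23)*log2(8/23) = 0.529935; -(8/23)*log2(8/23) = 0.529935. H = 0.306397 + 0.478616 + 0.529935 + 0.529935 = 1.8449

1.8449 bits


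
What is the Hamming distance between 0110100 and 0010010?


Count differing positions: . ^ . . ^ ^ . = 3 differences

3


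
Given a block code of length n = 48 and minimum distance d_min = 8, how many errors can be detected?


Detection capability = d_min - 1 = 8 - 1 = 7

7 errors


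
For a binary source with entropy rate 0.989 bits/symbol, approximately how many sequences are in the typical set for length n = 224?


log2|A_typical| = nH = 224 * 0.989 = 221.536, so |A_typical| ~ 2^221.536 = 4.886e+66

4.886e+66


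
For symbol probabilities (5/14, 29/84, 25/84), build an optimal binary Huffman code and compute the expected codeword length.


Huffman construction (repeatedly merge the two least-probable nodes; each merge adds 1 bit to every symbol beneath it): 25/84 + 29/84 = 9/14; 5/14 + 9/14 = 1. Resulting codeword lengths (in the order the probabilities were given): (1, 2, 2). L_avg = sum(p_i * l_i) = 5/14*1 + 29/84*2 + 25/84*2 = 23/14 = 1.6429

1.6429 bits


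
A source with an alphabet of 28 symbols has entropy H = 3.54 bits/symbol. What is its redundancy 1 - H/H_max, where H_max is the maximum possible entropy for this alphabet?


H_max = log2(K) = log2(28) = 4.8074 bits/symbol. Redundancy = 1 - H/H_max = 1 - 3.54/4.8074 = 1 - 0.7364 = 0.2636

0.2636


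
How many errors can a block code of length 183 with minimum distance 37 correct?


Correction capability = floor((d-1)/2) = floor((37-1)/2) = 18

18 errors


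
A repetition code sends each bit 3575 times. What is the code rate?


Rate = k/n = 1/3575

1/3575


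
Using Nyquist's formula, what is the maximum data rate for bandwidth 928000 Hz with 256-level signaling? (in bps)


Rate = 2 * B * log2(M) = 2 * 928000 * 8.0 = 14848000.0

14848000.0 bps


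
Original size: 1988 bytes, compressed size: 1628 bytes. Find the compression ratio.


Ratio = original / compressed = 1988 / 1628 = 1.2211

1.2211


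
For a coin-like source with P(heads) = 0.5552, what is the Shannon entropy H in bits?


H = -p*log2(p) - (1-p)*log2(1-p). -0.5552*log2(0.5552) = 0.471321; -0.4448*log2(0.4448) = 0.519869. H = 0.471321 + 0.519869 = 0.9912

0.9912 bits


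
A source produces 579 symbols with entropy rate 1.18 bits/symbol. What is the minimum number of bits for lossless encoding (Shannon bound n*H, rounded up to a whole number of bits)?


Minimum bits >= n * H = 579 * 1.18 = 683.22, rounded up to a whole number of bits = 684

684 bits


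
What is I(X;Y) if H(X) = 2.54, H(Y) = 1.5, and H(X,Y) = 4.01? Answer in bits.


I(X;Y) = H(X) + H(Y) - H(X,Y) = 2.54 + 1.5 - 4.01 = 0.03

0.03 bits


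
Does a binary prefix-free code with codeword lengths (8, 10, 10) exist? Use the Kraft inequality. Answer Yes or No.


Kraft sum = sum(2^(-l_i)) = 0.0059, need <= 1. Result: satisfied (a binary prefix-free code with these lengths exists)

Yes


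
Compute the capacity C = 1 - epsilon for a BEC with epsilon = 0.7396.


C = 1 - epsilon = 1 - 0.7396 = 0.2604

0.2604 bits


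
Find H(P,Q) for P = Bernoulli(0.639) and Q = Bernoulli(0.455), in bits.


H(P,Q) = -p*log2(q) - (1-p)*log2(1-q). -0.639*log2(0.455) = 0.725943; -0.361*log2(0.545) = 0.316118. H(P,Q) = 0.725943 + 0.316118 = 1.0421

1.0421 bits


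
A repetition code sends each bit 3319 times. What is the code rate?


Rate = k/n = 1/3319

1/3319


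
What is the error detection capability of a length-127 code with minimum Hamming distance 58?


Detection capability = d_min - 1 = 58 - 1 = 57

57 errors


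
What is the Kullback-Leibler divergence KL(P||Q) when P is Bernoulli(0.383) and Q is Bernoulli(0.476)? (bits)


KL = p*log2(p/q) + (1-p)*log2((1-p)/(1-q)) = 0.383*log2(0.383/0.476) + 0.617*log2(0.617/0.524) = 0.0253

0.0253 bits


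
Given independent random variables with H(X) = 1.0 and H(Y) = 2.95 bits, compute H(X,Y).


For independent variables, H(X,Y) = H(X) + H(Y) = 1.0 + 2.95 = 3.95

3.95 bits


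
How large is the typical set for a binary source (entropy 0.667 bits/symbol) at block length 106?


log2|A_typical| = nH = 106 * 0.667 = 70.702, so |A_typical| ~ 2^70.702 = 1.921e+21

1.921e+21


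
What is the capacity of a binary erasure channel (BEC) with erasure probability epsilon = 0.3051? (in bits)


C = 1 - epsilon = 1 - 0.3051 = 0.6949

0.6949 bits


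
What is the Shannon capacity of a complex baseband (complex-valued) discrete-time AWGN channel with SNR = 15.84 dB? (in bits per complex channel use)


SNR_linear = 10^(15.84/10) = 38.3707; C = log2(1 + SNR_linear) = log2(1 + 38.3707) = 5.2991

5.2991 bits/channel use


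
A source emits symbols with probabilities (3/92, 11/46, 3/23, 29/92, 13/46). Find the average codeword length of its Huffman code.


Huffman construction (repeatedly merge the two least-probable nodes; each merge adds 1 bit to every symbol beneath it): 3/92 + 3/23 = 15/92; 15/92 + 11/46 = 37/92; 13/46 + 29/92 = 55/92; 37/92 + 55/92 = 1. Resulting codeword lengths (in the order the probabilities were given): (3, 2, 3, 2, 2). L_avg = sum(p_i * l_i) = 3/92*3 + 11/46*2 + 3/23*3 + 29/92*2 + 13/46*2 = 199/92 = 2.163

2.163 bits


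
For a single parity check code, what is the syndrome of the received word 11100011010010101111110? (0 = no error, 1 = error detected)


Syndrome = XOR of all bits = 1 XOR 1 XOR 1 XOR 0 XOR 0 XOR 0 XOR 1 XOR 1 XOR 0 XOR 1 XOR 0 XOR 0 XOR 1 XOR 0 XOR 1 XOR 0 XOR 1 XOR 1 XOR 1 XOR 1 XOR 1 XOR 1 XOR 0 = 0

0


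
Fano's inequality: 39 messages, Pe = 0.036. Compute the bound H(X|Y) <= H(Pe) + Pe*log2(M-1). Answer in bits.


H(Pe) = -Pe*log2(Pe) - (1-Pe)*log2(1-Pe) = -0.036*log2(0.036) - 0.964*log2(0.964) = 0.172651 + 0.050991 = 0.2236. Pe*log2(M-1) = 0.036*log2(38) = 0.188925. Bound = H(Pe) + Pe*log2(M-1) = 0.172651 + 0.050991 + 0.188925 = 0.4126

0.4126 bits


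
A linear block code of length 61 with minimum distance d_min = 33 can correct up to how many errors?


Correction capability = floor((d-1)/2) = floor((33-1)/2) = 16

16 errors


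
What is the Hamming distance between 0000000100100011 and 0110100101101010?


Count differing positions: . ^ ^ . ^ . . . . ^ . . ^ . . ^ = 6 differences

6


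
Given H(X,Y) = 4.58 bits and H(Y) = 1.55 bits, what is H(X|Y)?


H(X|Y) = H(X,Y) - H(Y) = 4.58 - 1.55 = 3.03

3.03 bits


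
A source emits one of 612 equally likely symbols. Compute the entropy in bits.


H = log2(n) = log2(612) = 9.2574

9.2574 bits


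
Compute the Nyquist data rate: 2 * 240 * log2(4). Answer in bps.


Rate = 2 * B * log2(M) = 2 * 240 * 2.0 = 960.0

960.0 bps


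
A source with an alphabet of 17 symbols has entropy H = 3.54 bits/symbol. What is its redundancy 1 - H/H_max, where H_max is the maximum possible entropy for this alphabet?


H_max = log2(K) = log2(17) = 4.0875 bits/symbol. Redundancy = 1 - H/H_max = 1 - 3.54/4.0875 = 1 - 0.8661 = 0.1339

0.1339


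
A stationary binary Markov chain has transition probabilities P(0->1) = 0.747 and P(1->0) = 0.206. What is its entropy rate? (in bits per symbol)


Stationary distribution: pi_0 = p10/(p01+p10) = 0.2162, pi_1 = 0.7838. Entropy rate H' = pi_0*H(p01) + pi_1*H(p10) = 0.2162*0.816 + 0.7838*0.7338 = 0.7515

0.7515 bits/symbol


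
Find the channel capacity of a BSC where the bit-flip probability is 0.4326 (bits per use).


H(p) = -p*log2(p) - (1-p)*log2(1-p) = -0.4326*log2(0.4326) - 0.5674*log2(0.5674) = 0.522968 + 0.463885 = 0.9869. C = 1 - H(p) = 1 - 0.9869 = 0.0131

0.0131 bits


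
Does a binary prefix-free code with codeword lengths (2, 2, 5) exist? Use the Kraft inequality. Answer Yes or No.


Kraft sum = sum(2^(-l_i)) = 0.5312, need <= 1. Result: satisfied (a binary prefix-free code with these lengths exists)

Yes


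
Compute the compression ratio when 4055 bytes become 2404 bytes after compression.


Ratio = original / compressed = 4055 / 2404 = 1.6868

1.6868


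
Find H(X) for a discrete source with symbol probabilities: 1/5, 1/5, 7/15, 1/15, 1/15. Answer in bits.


H = -sum(p_i * log2(p_i)). Terms: -(1/5)*log2(1/5) = 0.464386; -(1/5)*log2(1/5) = 0.464386; -(7/15)*log2(7/15) = 0.513117; -(1/15)*log2(1/15) = 0.260459; -(1/15)*log2(1/15) = 0.260459. H = 0.464386 + 0.464386 + 0.513117 + 0.260459 + 0.260459 = 1.9628

1.9628 bits


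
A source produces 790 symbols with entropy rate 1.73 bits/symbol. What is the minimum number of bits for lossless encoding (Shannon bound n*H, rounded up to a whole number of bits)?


Minimum bits >= n * H = 790 * 1.73 = 1366.7, rounded up to a whole number of bits = 1367

1367 bits


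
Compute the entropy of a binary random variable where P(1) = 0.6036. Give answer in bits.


H = -p*log2(p) - (1-p)*log2(1-p). -0.6036*log2(0.6036) = 0.439623; -0.3964*log2(0.3964) = 0.529183. H = 0.439623 + 0.529183 = 0.9688

0.9688 bits


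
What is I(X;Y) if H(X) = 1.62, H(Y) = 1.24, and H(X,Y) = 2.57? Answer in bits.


I(X;Y) = H(X) + H(Y) - H(X,Y) = 1.62 + 1.24 - 2.57 = 0.29

0.29 bits


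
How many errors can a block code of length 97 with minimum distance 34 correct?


Correction capability = floor((d-1)/2) = floor((34-1)/2) = 16

16 errors


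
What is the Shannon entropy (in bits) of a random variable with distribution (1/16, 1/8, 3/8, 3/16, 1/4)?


H = -sum(p_i * log2(p_i)). Terms: -(1/16)*log2(1/16) = 0.250000; -(1/8)*log2(1/8) = 0.375000; -(3/8)*log2(3/8) = 0.530639; -(3/16)*log2(3/16) = 0.452820; -(1/4)*log2(1/4) = 0.500000. H = 0.250000 + 0.375000 + 0.530639 + 0.452820 + 0.500000 = 2.1085

2.1085 bits


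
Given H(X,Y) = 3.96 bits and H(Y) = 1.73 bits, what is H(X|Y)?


H(X|Y) = H(X,Y) - H(Y) = 3.96 - 1.73 = 2.23

2.23 bits


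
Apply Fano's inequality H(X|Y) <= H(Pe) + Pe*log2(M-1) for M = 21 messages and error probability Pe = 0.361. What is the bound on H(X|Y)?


H(Pe) = -Pe*log2(Pe) - (1-Pe)*log2(1-Pe) = -0.361*log2(0.361) - 0.639*log2(0.639) = 0.530644 + 0.412866 = 0.9435. Pe*log2(M-1) = 0.361*log2(20) = 1.560216. Bound = H(Pe) + Pe*log2(M-1) = 0.530644 + 0.412866 + 1.560216 = 2.5037

2.5037 bits


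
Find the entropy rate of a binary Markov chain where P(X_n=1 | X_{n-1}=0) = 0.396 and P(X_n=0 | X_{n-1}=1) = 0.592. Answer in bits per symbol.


Stationary distribution: pi_0 = p10/(p01+p10) = 0.5992, pi_1 = 0.4008. Entropy rate H' = pi_0*H(p01) + pi_1*H(p10) = 0.5992*0.9686 + 0.4008*0.9754 = 0.9713

0.9713 bits/symbol


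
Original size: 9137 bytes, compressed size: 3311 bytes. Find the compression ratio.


Ratio = original / compressed = 9137 / 3311 = 2.7596

2.7596


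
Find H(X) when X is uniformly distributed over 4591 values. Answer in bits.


H = log2(n) = log2(4591) = 12.1646

12.1646 bits


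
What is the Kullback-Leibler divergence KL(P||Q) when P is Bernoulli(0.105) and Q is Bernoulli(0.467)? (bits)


KL = p*log2(p/q) + (1-p)*log2((1-p)/(1-q)) = 0.105*log2(0.105/0.467) + 0.895*log2(0.895/0.533) = 0.4432

0.4432 bits


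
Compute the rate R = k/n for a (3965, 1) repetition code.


Rate = k/n = 1/3965

1/3965


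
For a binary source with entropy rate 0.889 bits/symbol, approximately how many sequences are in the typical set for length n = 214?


log2|A_typical| = nH = 214 * 0.889 = 190.246, so |A_typical| ~ 2^190.246 = 1.861e+57

1.861e+57


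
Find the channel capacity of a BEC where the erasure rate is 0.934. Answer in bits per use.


C = 1 - epsilon = 1 - 0.934 = 0.066

0.066 bits


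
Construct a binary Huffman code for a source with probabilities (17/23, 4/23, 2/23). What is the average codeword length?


Huffman construction (repeatedly merge the two least-probable nodes; each merge adds 1 bit to every symbol beneath it): 2/23 + 4/23 = 6/23; 6/23 + 17/23 = 1. Resulting codeword lengths (in the order the probabilities were given): (1, 2, 2). L_avg = sum(p_i * l_i) = 17/23*1 + 4/23*2 + 2/23*2 = 29/23 = 1.2609

1.2609 bits


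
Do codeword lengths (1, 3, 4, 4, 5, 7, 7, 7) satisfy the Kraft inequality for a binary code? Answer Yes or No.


Kraft sum = sum(2^(-l_i)) = 0.8047, need <= 1. Result: satisfied (a binary prefix-free code with these lengths exists)

Yes


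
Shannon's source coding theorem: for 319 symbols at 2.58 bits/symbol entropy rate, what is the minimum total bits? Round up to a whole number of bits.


Minimum bits >= n * H = 319 * 2.58 = 823.02, rounded up to a whole number of bits = 824

824 bits


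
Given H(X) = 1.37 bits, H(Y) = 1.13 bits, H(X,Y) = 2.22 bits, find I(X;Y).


I(X;Y) = H(X) + H(Y) - H(X,Y) = 1.37 + 1.13 - 2.22 = 0.28

0.28 bits


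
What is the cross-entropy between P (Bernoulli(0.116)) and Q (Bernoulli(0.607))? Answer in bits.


H(P,Q) = -p*log2(q) - (1-p)*log2(1-q). -0.116*log2(0.607) = 0.083547; -0.884*log2(0.393) = 1.191101. H(P,Q) = 0.083547 + 1.191101 = 1.2746

1.2746 bits


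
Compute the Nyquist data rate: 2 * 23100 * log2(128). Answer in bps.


Rate = 2 * B * log2(M) = 2 * 23100 * 7.0 = 323400.0

323400.0 bps


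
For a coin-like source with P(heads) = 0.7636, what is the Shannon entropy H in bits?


H = -p*log2(p) - (1-p)*log2(1-p). -0.7636*log2(0.7636) = 0.297125; -0.2364*log2(0.2364) = 0.491877. H = 0.297125 + 0.491877 = 0.789

0.789 bits


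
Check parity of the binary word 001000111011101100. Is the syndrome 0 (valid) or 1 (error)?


Syndrome = XOR of all bits = 0 XOR 0 XOR 1 XOR 0 XOR 0 XOR 0 XOR 1 XOR 1 XOR 1 XOR 0 XOR 1 XOR 1 XOR 1 XOR 0 XOR 1 XOR 1 XOR 0 XOR 0 = 1

1


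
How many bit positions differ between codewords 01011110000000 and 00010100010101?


Count differing positions: . ^ . . ^ . ^ . . ^ . ^ . ^ = 6 differences

6


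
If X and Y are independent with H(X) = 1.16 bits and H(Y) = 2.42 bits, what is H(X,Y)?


For independent variables, H(X,Y) = H(X) + H(Y) = 1.16 + 2.42 = 3.58

3.58 bits


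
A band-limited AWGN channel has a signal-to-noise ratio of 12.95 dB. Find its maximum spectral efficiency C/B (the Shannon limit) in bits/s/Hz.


SNR_linear = 10^(12.95/10) = 19.7242; C/B = log2(1 + SNR_linear) = log2(1 + 19.7242) = 4.3732

4.3732 bits/s/Hz


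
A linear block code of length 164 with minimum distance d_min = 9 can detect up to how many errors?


Detection capability = d_min - 1 = 9 - 1 = 8

8 errors


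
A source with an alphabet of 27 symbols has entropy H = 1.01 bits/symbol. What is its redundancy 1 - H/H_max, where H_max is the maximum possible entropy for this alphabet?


H_max = log2(K) = log2(27) = 4.7549 bits/symbol. Redundancy = 1 - H/H_max = 1 - 1.01/4.7549 = 1 - 0.2124 = 0.7876

0.7876


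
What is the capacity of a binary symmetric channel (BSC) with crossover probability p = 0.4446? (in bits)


H(p) = -p*log2(p) - (1-p)*log2(1-p) = -0.4446*log2(0.4446) - 0.5554*log2(0.5554) = 0.519924 + 0.471202 = 0.9911. C = 1 - H(p) = 1 - 0.9911 = 0.0089

0.0089 bits


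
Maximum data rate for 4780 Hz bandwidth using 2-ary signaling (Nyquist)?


Rate = 2 * B * log2(M) = 2 * 4780 * 1.0 = 9560.0

9560.0 bps


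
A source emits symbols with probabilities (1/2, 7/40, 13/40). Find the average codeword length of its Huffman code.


Huffman construction (repeatedly merge the two least-probable nodes; each merge adds 1 bit to every symbol beneath it): 7/40 + 13/40 = 1/2; 1/2 + 1/2 = 1. Resulting codeword lengths (in the order the probabilities were given): (1, 2, 2). L_avg = sum(p_i * l_i) = 1/2*1 + 7/40*2 + 13/40*2 = 3/2 = 1.5

1.5 bits


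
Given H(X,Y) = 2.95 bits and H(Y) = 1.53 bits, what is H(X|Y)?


H(X|Y) = H(X,Y) - H(Y) = 2.95 - 1.53 = 1.42

1.42 bits


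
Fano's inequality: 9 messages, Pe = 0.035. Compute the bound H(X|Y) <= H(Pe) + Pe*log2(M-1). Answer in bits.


H(Pe) = -Pe*log2(Pe) - (1-Pe)*log2(1-Pe) = -0.035*log2(0.035) - 0.965*log2(0.965) = 0.169278 + 0.049600 = 0.2189. Pe*log2(M-1) = 0.035*log2(8) = 0.105000. Bound = H(Pe) + Pe*log2(M-1) = 0.169278 + 0.049600 + 0.105000 = 0.3239

0.3239 bits


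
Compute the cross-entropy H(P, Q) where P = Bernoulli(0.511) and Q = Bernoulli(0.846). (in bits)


H(P,Q) = -p*log2(q) - (1-p)*log2(1-q). -0.511*log2(0.846) = 0.123289; -0.489*log2(0.154) = 1.319810. H(P,Q) = 0.123289 + 1.319810 = 1.4431

1.4431 bits


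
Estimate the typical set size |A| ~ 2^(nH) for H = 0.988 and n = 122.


log2|A_typical| = nH = 122 * 0.988 = 120.536, so |A_typical| ~ 2^120.536 = 1.927e+36

1.927e+36


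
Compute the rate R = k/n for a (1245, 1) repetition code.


Rate = k/n = 1/1245

1/1245


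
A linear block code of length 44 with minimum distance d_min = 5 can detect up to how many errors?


Detection capability = d_min - 1 = 5 - 1 = 4

4 errors


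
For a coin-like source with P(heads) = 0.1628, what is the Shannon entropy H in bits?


H = -p*log2(p) - (1-p)*log2(1-p). -0.1628*log2(0.1628) = 0.426345; -0.8372*log2(0.8372) = 0.214621. H = 0.426345 + 0.214621 = 0.641

0.641 bits


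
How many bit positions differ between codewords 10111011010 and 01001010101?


Count differing positions: ^ ^ ^ ^ . . . ^ ^ ^ ^ = 8 differences

8


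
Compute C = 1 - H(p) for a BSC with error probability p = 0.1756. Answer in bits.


H(p) = -p*log2(p) - (1-p)*log2(1-p) = -0.1756*log2(0.1756) - 0.8244*log2(0.8244) = 0.440692 + 0.229664 = 0.6704. C = 1 - H(p) = 1 - 0.6704 = 0.3296

0.3296 bits


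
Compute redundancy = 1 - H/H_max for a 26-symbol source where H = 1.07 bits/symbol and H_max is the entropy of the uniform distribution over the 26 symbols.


H_max = log2(K) = log2(26) = 4.7004 bits/symbol. Redundancy = 1 - H/H_max = 1 - 1.07/4.7004 = 1 - 0.2276 = 0.7724

0.7724


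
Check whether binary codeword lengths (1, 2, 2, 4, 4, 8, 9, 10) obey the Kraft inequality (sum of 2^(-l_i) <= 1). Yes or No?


Kraft sum = sum(2^(-l_i)) = 1.1318, need <= 1. Result: violated (a binary prefix-free code with these lengths cannot exist)

No


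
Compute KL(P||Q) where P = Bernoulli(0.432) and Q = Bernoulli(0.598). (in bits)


KL = p*log2(p/q) + (1-p)*log2((1-p)/(1-q)) = 0.432*log2(0.432/0.598) + 0.568*log2(0.568/0.402) = 0.0806

0.0806 bits


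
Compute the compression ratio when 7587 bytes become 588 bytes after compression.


Ratio = original / compressed = 7587 / 588 = 12.9031

12.9031


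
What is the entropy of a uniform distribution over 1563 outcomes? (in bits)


H = log2(n) = log2(1563) = 10.6101

10.6101 bits


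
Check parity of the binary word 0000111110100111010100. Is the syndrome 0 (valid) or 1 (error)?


Syndrome = XOR of all bits = 0 XOR 0 XOR 0 XOR 0 XOR 1 XOR 1 XOR 1 XOR 1 XOR 1 XOR 0 XOR 1 XOR 0 XOR 0 XOR 1 XOR 1 XOR 1 XOR 0 XOR 1 XOR 0 XOR 1 XOR 0 XOR 0 = 1

1


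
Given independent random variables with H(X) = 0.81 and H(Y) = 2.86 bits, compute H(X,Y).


For independent variables, H(X,Y) = H(X) + H(Y) = 0.81 + 2.86 = 3.67

3.67 bits


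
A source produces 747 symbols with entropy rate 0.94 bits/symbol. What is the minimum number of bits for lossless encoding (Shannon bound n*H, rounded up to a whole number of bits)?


Minimum bits >= n * H = 747 * 0.94 = 702.18, rounded up to a whole number of bits = 703

703 bits


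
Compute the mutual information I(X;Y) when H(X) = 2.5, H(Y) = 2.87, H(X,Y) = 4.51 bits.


I(X;Y) = H(X) + H(Y) - H(X,Y) = 2.5 + 2.87 - 4.51 = 0.86

0.86 bits


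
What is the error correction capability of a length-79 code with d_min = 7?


Correction capability = floor((d-1)/2) = floor((7-1)/2) = 3

3 errors


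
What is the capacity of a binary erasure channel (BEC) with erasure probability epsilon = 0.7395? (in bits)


C = 1 - epsilon = 1 - 0.7395 = 0.2605

0.2605 bits


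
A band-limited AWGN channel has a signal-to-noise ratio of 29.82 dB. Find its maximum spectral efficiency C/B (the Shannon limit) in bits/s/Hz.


SNR_linear = 10^(29.82/10) = 959.4006; C/B = log2(1 + SNR_linear) = log2(1 + 959.4006) = 9.9075

9.9075 bits/s/Hz


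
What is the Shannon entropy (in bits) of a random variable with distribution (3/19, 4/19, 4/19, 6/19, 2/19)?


H = -sum(p_i * log2(p_i)). Terms: -(3/19)*log2(3/19) = 0.420468; -(4/19)*log2(4/19) = 0.473248; -(4/19)*log2(4/19) = 0.473248; -(6/19)*log2(6/19) = 0.525147; -(2/19)*log2(2/19) = 0.341887. H = 0.420468 + 0.473248 + 0.473248 + 0.525147 + 0.341887 = 2.234

2.234 bits


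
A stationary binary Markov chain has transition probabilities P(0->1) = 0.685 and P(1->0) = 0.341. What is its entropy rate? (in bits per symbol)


Stationary distribution: pi_0 = p10/(p01+p10) = 0.3324, pi_1 = 0.6676. Entropy rate H' = pi_0*H(p01) + pi_1*H(p10) = 0.3324*0.8989 + 0.6676*0.9258 = 0.9168

0.9168 bits/symbol


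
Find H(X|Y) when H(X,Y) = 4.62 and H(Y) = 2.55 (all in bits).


H(X|Y) = H(X,Y) - H(Y) = 4.62 - 2.55 = 2.07

2.07 bits


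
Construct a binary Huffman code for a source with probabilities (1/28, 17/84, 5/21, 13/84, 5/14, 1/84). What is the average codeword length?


Huffman construction (repeatedly merge the two least-probable nodes; each merge adds 1 bit to every symbol beneath it): 1/84 + 1/28 = 1/21; 1/21 + 13/84 = 17/84; 17/84 + 17/84 = 17/42; 5/21 + 5/14 = 25/42; 17/42 + 25/42 = 1. Resulting codeword lengths (in the order the probabilities were given): (4, 2, 2, 3, 2, 4). L_avg = sum(p_i * l_i) = 1/28*4 + 17/84*2 + 5/21*2 + 13/84*3 + 5/14*2 + 1/84*4 = 9/4 = 2.25

2.25 bits


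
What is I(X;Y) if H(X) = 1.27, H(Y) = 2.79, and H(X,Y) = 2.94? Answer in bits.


I(X;Y) = H(X) + H(Y) - H(X,Y) = 1.27 + 2.79 - 2.94 = 1.12

1.12 bits


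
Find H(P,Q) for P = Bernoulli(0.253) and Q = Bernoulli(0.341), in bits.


H(P,Q) = -p*log2(q) - (1-p)*log2(1-q). -0.253*log2(0.341) = 0.392696; -0.747*log2(0.659) = 0.449432. H(P,Q) = 0.392696 + 0.449432 = 0.8421

0.8421 bits


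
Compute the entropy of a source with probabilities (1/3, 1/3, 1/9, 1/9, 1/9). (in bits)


H = -sum(p_i * log2(p_i)). Terms: -(1/3)*log2(1/3) = 0.528321; -(1/3)*log2(1/3) = 0.528321; -(1/9)*log2(1/9) = 0.352214; -(1/9)*log2(1/9) = 0.352214; -(1/9)*log2(1/9) = 0.352214. H = 0.528321 + 0.528321 + 0.352214 + 0.352214 + 0.352214 = 2.1133

2.1133 bits


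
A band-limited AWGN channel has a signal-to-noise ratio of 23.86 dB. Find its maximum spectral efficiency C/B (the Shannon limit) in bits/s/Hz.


SNR_linear = 10^(23.86/10) = 243.2204; C/B = log2(1 + SNR_linear) = log2(1 + 243.2204) = 7.932

7.932 bits/s/Hz


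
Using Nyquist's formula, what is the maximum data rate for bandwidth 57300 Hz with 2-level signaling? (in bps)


Rate = 2 * B * log2(M) = 2 * 57300 * 1.0 = 114600.0

114600.0 bps


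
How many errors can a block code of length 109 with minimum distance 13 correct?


Correction capability = floor((d-1)/2) = floor((13-1)/2) = 6

6 errors


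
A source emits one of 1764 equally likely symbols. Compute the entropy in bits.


H = log2(n) = log2(1764) = 10.7846

10.7846 bits


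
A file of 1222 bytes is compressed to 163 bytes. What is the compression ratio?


Ratio = original / compressed = 1222 / 163 = 7.4969

7.4969


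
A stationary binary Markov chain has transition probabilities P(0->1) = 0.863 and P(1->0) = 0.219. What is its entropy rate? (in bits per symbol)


Stationary distribution: pi_0 = p10/(p01+p10) = 0.2024, pi_1 = 0.7976. Entropy rate H' = pi_0*H(p01) + pi_1*H(p10) = 0.2024*0.5763 + 0.7976*0.7583 = 0.7215

0.7215 bits/symbol


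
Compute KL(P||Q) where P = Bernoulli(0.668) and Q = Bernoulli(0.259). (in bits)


KL = p*log2(p/q) + (1-p)*log2((1-p)/(1-q)) = 0.668*log2(0.668/0.259) + 0.332*log2(0.332/0.741) = 0.5285

0.5285 bits


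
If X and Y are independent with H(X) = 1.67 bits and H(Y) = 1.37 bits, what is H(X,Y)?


For independent variables, H(X,Y) = H(X) + H(Y) = 1.67 + 1.37 = 3.04

3.04 bits


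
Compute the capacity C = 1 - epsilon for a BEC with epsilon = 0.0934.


C = 1 - epsilon = 1 - 0.0934 = 0.9066

0.9066 bits


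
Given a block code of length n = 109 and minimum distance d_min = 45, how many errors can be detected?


Detection capability = d_min - 1 = 45 - 1 = 44

44 errors


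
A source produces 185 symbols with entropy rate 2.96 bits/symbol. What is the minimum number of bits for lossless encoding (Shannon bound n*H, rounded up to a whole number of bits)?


Minimum bits >= n * H = 185 * 2.96 = 547.6, rounded up to a whole number of bits = 548

548 bits


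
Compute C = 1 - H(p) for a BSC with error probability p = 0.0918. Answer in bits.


H(p) = -p*log2(p) - (1-p)*log2(1-p) = -0.0918*log2(0.0918) - 0.9082*log2(0.9082) = 0.316284 + 0.126165 = 0.4424. C = 1 - H(p) = 1 - 0.4424 = 0.5576

0.5576 bits


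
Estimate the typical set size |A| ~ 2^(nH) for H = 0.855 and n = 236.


log2|A_typical| = nH = 236 * 0.855 = 201.78, so |A_typical| ~ 2^201.78 = 5.519e+60

5.519e+60


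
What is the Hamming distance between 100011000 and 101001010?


Count differing positions: . . ^ . ^ . . ^ . = 3 differences

3


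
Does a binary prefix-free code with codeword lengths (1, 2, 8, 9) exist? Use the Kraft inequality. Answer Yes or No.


Kraft sum = sum(2^(-l_i)) = 0.7559, need <= 1. Result: satisfied (a binary prefix-free code with these lengths exists)

Yes


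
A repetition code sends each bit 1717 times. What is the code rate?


Rate = k/n = 1/1717

1/1717


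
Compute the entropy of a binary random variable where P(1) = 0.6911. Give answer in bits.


H = -p*log2(p) - (1-p)*log2(1-p). -0.6911*log2(0.6911) = 0.368380; -0.3089*log2(0.3089) = 0.523520. H = 0.368380 + 0.523520 = 0.8919

0.8919 bits


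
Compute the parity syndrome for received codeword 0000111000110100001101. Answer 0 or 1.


Syndrome = XOR of all bits = 0 XOR 0 XOR 0 XOR 0 XOR 1 XOR 1 XOR 1 XOR 0 XOR 0 XOR 0 XOR 1 XOR 1 XOR 0 XOR 1 XOR 0 XOR 0 XOR 0 XOR 0 XOR 1 XOR 1 XOR 0 XOR 1 = 1

1


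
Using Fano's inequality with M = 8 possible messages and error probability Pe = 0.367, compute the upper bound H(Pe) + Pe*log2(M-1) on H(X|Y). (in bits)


H(Pe) = -Pe*log2(Pe) - (1-Pe)*log2(1-Pe) = -0.367*log2(0.367) - 0.633*log2(0.633) = 0.530736 + 0.417604 = 0.9483. Pe*log2(M-1) = 0.367*log2(7) = 1.030299. Bound = H(Pe) + Pe*log2(M-1) = 0.530736 + 0.417604 + 1.030299 = 1.9786

1.9786 bits


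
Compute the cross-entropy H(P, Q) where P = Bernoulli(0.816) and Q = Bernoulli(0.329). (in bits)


H(P,Q) = -p*log2(q) - (1-p)*log2(1-q). -0.816*log2(0.329) = 1.308734; -0.184*log2(0.671) = 0.105913. H(P,Q) = 1.308734 + 0.105913 = 1.4146

1.4146 bits


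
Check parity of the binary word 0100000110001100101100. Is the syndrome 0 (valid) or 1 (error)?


Syndrome = XOR of all bits = 0 XOR 1 XOR 0 XOR 0 XOR 0 XOR 0 XOR 0 XOR 1 XOR 1 XOR 0 XOR 0 XOR 0 XOR 1 XOR 1 XOR 0 XOR 0 XOR 1 XOR 0 XOR 1 XOR 1 XOR 0 XOR 0 = 0

0


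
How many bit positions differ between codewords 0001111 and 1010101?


Count differing positions: ^ . ^ ^ . ^ . = 4 differences

4


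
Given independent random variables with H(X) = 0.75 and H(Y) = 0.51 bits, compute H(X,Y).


For independent variables, H(X,Y) = H(X) + H(Y) = 0.75 + 0.51 = 1.26

1.26 bits


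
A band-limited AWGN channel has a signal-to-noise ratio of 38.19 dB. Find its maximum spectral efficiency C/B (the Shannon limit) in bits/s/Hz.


SNR_linear = 10^(38.19/10) = 6591.739; C/B = log2(1 + SNR_linear) = log2(1 + 6591.739) = 12.6867

12.6867 bits/s/Hz


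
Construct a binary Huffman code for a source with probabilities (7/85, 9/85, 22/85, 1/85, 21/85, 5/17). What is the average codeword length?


Huffman construction (repeatedly merge the two least-probable nodes; each merge adds 1 bit to every symbol beneath it): 1/85 + 7/85 = 8/85; 8/85 + 9/85 = 1/5; 1/5 + 21/85 = 38/85; 22/85 + 5/17 = 47/85; 38/85 + 47/85 = 1. Resulting codeword lengths (in the order the probabilities were given): (4, 3, 2, 4, 2, 2). L_avg = sum(p_i * l_i) = 7/85*4 + 9/85*3 + 22/85*2 + 1/85*4 + 21/85*2 + 5/17*2 = 39/17 = 2.2941

2.2941 bits


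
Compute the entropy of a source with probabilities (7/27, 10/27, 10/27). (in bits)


H = -sum(p_i * log2(p_i)). Terms: -(7/27)*log2(7/27) = 0.504916; -(10/27)*log2(10/27) = 0.530726; -(10/27)*log2(10/27) = 0.530726. H = 0.504916 + 0.530726 + 0.530726 = 1.5664

1.5664 bits


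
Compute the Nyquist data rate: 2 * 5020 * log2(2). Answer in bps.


Rate = 2 * B * log2(M) = 2 * 5020 * 1.0 = 10040.0

10040.0 bps


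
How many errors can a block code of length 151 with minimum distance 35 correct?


Correction capability = floor((d-1)/2) = floor((35-1)/2) = 17

17 errors


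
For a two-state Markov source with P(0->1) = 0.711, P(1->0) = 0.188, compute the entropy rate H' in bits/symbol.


Stationary distribution: pi_0 = p10/(p01+p10) = 0.2091, pi_1 = 0.7909. Entropy rate H' = pi_0*H(p01) + pi_1*H(p10) = 0.2091*0.8674 + 0.7909*0.6973 = 0.7329

0.7329 bits/symbol


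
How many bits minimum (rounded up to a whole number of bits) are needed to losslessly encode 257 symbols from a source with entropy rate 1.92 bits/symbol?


Minimum bits >= n * H = 257 * 1.92 = 493.44, rounded up to a whole number of bits = 494

494 bits


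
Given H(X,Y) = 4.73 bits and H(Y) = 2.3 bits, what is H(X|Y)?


H(X|Y) = H(X,Y) - H(Y) = 4.73 - 2.3 = 2.43

2.43 bits


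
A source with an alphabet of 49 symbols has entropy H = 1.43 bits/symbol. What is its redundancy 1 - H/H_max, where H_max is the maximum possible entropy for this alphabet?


H_max = log2(K) = log2(49) = 5.6147 bits/symbol. Redundancy = 1 - H/H_max = 1 - 1.43/5.6147 = 1 - 0.2547 = 0.7453

0.7453


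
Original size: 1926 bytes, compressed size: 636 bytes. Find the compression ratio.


Ratio = original / compressed = 1926 / 636 = 3.0283

3.0283


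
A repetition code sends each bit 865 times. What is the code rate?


Rate = k/n = 1/865

1/865


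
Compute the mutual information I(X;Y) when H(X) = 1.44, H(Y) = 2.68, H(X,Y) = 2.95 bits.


I(X;Y) = H(X) + H(Y) - H(X,Y) = 1.44 + 2.68 - 2.95 = 1.17

1.17 bits


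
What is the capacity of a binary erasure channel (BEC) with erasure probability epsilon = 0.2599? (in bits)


C = 1 - epsilon = 1 - 0.2599 = 0.7401

0.7401 bits


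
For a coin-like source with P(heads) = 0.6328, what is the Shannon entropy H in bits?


H = -p*log2(p) - (1-p)*log2(1-p). -0.6328*log2(0.6328) = 0.417761; -0.3672*log2(0.3672) = 0.530737. H = 0.417761 + 0.530737 = 0.9485

0.9485 bits


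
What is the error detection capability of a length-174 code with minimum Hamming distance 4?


Detection capability = d_min - 1 = 4 - 1 = 3

3 errors


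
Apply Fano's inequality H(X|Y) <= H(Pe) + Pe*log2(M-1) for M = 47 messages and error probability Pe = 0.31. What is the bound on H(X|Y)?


H(Pe) = -Pe*log2(Pe) - (1-Pe)*log2(1-Pe) = -0.31*log2(0.31) - 0.69*log2(0.69) = 0.523795 + 0.369379 = 0.8932. Pe*log2(M-1) = 0.31*log2(46) = 1.712304. Bound = H(Pe) + Pe*log2(M-1) = 0.523795 + 0.369379 + 1.712304 = 2.6055

2.6055 bits


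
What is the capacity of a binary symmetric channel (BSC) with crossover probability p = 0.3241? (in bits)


H(p) = -p*log2(p) - (1-p)*log2(1-p) = -0.3241*log2(0.3241) - 0.6759*log2(0.6759) = 0.526821 + 0.381963 = 0.9088. C = 1 - H(p) = 1 - 0.9088 = 0.0912

0.0912 bits


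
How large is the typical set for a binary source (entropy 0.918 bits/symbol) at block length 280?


log2|A_typical| = nH = 280 * 0.918 = 257.04, so |A_typical| ~ 2^257.04 = 2.381e+77

2.381e+77


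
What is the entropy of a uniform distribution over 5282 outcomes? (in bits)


H = log2(n) = log2(5282) = 12.3669

12.3669 bits


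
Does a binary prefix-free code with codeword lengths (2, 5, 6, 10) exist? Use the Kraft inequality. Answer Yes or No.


Kraft sum = sum(2^(-l_i)) = 0.2979, need <= 1. Result: satisfied (a binary prefix-free code with these lengths exists)

Yes


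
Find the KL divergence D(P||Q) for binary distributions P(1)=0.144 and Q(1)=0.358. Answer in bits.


KL = p*log2(p/q) + (1-p)*log2((1-p)/(1-q)) = 0.144*log2(0.144/0.358) + 0.856*log2(0.856/0.642) = 0.1661

0.1661 bits


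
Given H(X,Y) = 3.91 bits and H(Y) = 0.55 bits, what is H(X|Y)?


H(X|Y) = H(X,Y) - H(Y) = 3.91 - 0.55 = 3.36

3.36 bits


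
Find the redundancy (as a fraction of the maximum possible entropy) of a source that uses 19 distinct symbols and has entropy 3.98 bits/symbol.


H_max = log2(K) = log2(19) = 4.2479 bits/symbol. Redundancy = 1 - H/H_max = 1 - 3.98/4.2479 = 1 - 0.9369 = 0.0631

0.0631


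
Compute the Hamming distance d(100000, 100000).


Count differing positions: . . . . . . = 0 differences

0


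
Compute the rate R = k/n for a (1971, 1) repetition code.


Rate = k/n = 1/1971

1/1971


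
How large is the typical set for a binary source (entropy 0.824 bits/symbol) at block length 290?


log2|A_typical| = nH = 290 * 0.824 = 238.96, so |A_typical| ~ 2^238.96 = 8.593e+71

8.593e+71


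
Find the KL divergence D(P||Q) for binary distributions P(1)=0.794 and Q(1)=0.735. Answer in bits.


KL = p*log2(p/q) + (1-p)*log2((1-p)/(1-q)) = 0.794*log2(0.794/0.735) + 0.206*log2(0.206/0.265) = 0.0136

0.0136 bits


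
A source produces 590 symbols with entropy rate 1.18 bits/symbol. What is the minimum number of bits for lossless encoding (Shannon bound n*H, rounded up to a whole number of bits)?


Minimum bits >= n * H = 590 * 1.18 = 696.2, rounded up to a whole number of bits = 697

697 bits
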